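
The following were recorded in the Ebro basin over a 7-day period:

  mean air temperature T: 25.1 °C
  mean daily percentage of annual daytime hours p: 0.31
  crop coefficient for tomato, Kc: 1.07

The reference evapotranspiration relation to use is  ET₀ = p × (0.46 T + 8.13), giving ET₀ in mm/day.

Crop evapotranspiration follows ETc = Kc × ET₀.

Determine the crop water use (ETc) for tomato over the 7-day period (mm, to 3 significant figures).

ET₀ = 0.31 × (0.46 × 25.1 + 8.13) = 0.31 × 19.676 = 6.0996 mm/d
ETc = Kc × ET₀ = 1.07 × 6.0996 = 6.5266 mm/d
Over 7 days: 6.5266 × 7 = 45.686 mm

45.7 mm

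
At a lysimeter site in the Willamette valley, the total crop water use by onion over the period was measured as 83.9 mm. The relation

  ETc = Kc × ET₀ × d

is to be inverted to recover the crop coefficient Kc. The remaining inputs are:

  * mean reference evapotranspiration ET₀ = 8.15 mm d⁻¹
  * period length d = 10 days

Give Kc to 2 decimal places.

1.03

ETc = Kc × ET₀ × d  ⇒  Kc = ETc / (ET₀ × d)
Kc = 83.9 / (8.15 × 10) = 83.9 / 81.50 = 1.0294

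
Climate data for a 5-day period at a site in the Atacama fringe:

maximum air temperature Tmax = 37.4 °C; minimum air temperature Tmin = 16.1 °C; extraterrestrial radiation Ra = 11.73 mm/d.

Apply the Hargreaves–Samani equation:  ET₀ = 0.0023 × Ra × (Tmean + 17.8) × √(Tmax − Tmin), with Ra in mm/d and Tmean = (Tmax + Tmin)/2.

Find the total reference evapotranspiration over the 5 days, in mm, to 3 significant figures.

27.7 mm

Tmean = (37.4 + 16.1)/2 = 26.75 °C
ET₀ = 0.0023 × 11.73 × (26.75 + 17.8) × √21.3 = 0.0023 × 11.73 × 44.55 × 4.6152 = 5.5471 mm/d
Over 5 days: 5.5471 × 5 = 27.736 mm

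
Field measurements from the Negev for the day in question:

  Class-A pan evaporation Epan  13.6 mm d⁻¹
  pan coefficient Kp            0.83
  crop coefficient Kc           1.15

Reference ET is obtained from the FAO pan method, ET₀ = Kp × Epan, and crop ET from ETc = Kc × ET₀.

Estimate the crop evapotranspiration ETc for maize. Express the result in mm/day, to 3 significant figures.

13.0 mm/day

ET₀ = 0.83 × 13.6 = 11.2880 mm/d
ETc = Kc × ET₀ = 1.15 × 11.2880 = 12.9812 mm/d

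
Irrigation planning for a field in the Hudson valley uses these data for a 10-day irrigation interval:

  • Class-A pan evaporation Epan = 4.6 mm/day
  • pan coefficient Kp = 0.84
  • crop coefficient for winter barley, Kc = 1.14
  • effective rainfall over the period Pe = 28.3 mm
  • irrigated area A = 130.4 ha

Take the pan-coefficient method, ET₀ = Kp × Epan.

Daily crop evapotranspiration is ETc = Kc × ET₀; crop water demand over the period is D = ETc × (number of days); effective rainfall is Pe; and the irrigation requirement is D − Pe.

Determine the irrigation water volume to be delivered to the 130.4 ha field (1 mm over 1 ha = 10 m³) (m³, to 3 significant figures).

20500 m³

ET₀ = 0.84 × 4.6 = 3.8640 mm/d
ETc = Kc × ET₀ = 1.14 × 3.8640 = 4.4050 mm/d
Crop demand D = ETc × 10 d = 4.4050 × 10 = 44.050 mm
D − Pe = 44.050 − 28.3 = 15.750 mm
Volume = 15.750 mm × 130.4 ha × 10 = 20538.0 m³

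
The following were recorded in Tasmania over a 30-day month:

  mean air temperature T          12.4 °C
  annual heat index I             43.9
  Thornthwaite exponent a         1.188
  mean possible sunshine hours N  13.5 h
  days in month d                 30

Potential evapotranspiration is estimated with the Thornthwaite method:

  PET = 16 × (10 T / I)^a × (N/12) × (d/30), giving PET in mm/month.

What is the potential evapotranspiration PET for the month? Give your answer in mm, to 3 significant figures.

10T/I = 10 × 12.4 / 43.9 = 2.8246
(10T/I)^a = 2.8246^1.188 = 3.4335
Uncorrected PET = 16 × 3.4335 = 54.936 mm
Correction = (N/12)(d/30) = (13.5/12)(30/30) = 1.1250
PET = 54.936 × 1.1250 = 61.803 mm/month

61.8 mm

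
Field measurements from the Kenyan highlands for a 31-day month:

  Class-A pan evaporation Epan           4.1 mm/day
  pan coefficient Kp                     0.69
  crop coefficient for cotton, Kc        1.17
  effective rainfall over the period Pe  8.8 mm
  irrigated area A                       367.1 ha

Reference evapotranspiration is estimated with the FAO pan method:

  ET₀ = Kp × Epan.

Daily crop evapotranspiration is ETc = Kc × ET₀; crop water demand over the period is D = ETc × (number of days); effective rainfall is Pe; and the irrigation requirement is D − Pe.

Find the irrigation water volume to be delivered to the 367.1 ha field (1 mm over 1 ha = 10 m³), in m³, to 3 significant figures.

ET₀ = 0.69 × 4.1 = 2.8290 mm/d
ETc = Kc × ET₀ = 1.17 × 2.8290 = 3.3099 mm/d
Crop demand D = ETc × 31 d = 3.3099 × 31 = 102.607 mm
D − Pe = 102.607 − 8.8 = 93.807 mm
Volume = 93.807 mm × 367.1 ha × 10 = 344365.5 m³

344000 m³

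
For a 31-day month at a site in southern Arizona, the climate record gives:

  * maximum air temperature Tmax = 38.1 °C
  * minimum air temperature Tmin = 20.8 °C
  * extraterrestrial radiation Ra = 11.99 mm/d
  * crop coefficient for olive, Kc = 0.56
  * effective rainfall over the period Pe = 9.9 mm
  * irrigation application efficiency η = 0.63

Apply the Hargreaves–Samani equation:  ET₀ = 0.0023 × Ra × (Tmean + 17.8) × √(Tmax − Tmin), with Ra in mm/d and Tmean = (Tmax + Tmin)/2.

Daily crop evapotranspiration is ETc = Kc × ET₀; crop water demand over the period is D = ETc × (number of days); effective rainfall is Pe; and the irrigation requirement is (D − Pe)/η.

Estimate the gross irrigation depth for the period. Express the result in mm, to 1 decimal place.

133.6 mm

Tmean = (38.1 + 20.8)/2 = 29.45 °C
ET₀ = 0.0023 × 11.99 × (29.45 + 17.8) × √17.3 = 0.0023 × 11.99 × 47.25 × 4.1593 = 5.4196 mm/d
ETc = Kc × ET₀ = 0.56 × 5.4196 = 3.0350 mm/d
Crop demand D = ETc × 31 d = 3.0350 × 31 = 94.085 mm
D − Pe = 94.085 − 9.9 = 84.185 mm
Gross irrigation = 84.185 / 0.63 = 133.627 mm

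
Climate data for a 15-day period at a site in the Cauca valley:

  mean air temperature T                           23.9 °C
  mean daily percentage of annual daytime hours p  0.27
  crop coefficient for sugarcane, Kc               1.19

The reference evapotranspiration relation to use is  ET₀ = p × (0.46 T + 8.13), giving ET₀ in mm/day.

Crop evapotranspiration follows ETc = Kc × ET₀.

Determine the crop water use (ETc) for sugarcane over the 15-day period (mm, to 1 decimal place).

ET₀ = 0.27 × (0.46 × 23.9 + 8.13) = 0.27 × 19.124 = 5.1635 mm/d
ETc = Kc × ET₀ = 1.19 × 5.1635 = 6.1446 mm/d
Over 15 days: 6.1446 × 15 = 92.169 mm

92.2 mm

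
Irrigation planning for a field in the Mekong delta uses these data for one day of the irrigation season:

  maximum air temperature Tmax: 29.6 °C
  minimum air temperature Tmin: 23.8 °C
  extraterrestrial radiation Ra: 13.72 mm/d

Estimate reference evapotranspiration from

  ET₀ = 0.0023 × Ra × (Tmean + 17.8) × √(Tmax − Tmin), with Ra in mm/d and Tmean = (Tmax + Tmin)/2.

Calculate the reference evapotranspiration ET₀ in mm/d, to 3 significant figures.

Tmean = (29.6 + 23.8)/2 = 26.70 °C
ET₀ = 0.0023 × 13.72 × (26.70 + 17.8) × √5.8 = 0.0023 × 13.72 × 44.50 × 2.4083 = 3.3818 mm/d

3.38 mm/d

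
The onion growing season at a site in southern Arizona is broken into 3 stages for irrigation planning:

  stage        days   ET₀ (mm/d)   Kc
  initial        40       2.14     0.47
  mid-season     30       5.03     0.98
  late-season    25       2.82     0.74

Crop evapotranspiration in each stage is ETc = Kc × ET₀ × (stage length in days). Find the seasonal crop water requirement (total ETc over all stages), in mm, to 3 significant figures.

initial: 0.47 × 2.14 × 40 = 40.23 mm
mid-season: 0.98 × 5.03 × 30 = 147.88 mm
late-season: 0.74 × 2.82 × 25 = 52.17 mm
Seasonal total = 240.28 mm

240 mm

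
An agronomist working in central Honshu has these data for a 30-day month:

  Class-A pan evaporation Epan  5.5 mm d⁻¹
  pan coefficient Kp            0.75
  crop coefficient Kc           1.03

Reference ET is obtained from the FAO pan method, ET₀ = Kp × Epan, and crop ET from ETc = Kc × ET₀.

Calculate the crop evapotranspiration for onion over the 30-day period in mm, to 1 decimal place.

ET₀ = 0.75 × 5.5 = 4.1250 mm/d
ETc = Kc × ET₀ = 1.03 × 4.1250 = 4.2488 mm/d
Over 30 days: 4.2488 × 30 = 127.464 mm

127.5 mm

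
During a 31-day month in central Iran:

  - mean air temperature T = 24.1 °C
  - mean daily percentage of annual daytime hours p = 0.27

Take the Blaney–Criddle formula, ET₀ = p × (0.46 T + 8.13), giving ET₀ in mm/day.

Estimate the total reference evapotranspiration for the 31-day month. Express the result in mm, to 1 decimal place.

ET₀ = 0.27 × (0.46 × 24.1 + 8.13) = 0.27 × 19.216 = 5.1883 mm/d
Monthly total = 5.1883 × 31 = 160.837 mm

160.8 mm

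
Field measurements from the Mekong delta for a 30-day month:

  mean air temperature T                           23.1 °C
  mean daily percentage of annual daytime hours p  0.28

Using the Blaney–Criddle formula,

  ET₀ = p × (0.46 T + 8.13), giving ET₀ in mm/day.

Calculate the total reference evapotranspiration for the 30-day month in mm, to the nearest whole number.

ET₀ = 0.28 × (0.46 × 23.1 + 8.13) = 0.28 × 18.756 = 5.2517 mm/d
Monthly total = 5.2517 × 30 = 157.551 mm

158 mm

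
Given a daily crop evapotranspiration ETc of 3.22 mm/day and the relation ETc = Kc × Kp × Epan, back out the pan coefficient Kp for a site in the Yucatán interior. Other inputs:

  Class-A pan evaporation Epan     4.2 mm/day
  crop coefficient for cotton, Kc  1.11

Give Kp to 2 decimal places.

ETc = Kc × Kp × Epan  ⇒  Kp = ETc / (Kc × Epan)
Kp = 3.22 / (1.11 × 4.2) = 3.22 / 4.662 = 0.6907

0.69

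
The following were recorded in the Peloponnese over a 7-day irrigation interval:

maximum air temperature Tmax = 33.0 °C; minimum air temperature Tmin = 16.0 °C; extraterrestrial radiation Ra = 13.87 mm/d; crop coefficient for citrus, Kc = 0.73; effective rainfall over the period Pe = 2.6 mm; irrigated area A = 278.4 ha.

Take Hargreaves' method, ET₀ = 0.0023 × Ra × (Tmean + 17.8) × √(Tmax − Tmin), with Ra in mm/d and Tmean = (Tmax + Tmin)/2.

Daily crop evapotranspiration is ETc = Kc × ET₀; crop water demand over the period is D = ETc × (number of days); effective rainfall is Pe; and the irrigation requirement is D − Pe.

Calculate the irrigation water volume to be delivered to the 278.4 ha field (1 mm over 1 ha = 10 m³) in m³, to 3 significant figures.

Tmean = (33.0 + 16.0)/2 = 24.50 °C
ET₀ = 0.0023 × 13.87 × (24.50 + 17.8) × √17.0 = 0.0023 × 13.87 × 42.30 × 4.1231 = 5.5638 mm/d
ETc = Kc × ET₀ = 0.73 × 5.5638 = 4.0616 mm/d
Crop demand D = ETc × 7 d = 4.0616 × 7 = 28.431 mm
D − Pe = 28.431 − 2.6 = 25.831 mm
Volume = 25.831 mm × 278.4 ha × 10 = 71913.5 m³

71900 m³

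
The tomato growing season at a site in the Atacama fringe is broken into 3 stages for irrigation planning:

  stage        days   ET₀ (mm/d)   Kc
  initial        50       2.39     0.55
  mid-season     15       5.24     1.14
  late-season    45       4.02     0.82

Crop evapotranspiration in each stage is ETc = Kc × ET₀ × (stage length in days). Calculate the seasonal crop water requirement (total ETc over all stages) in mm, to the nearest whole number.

initial: 0.55 × 2.39 × 50 = 65.73 mm
mid-season: 1.14 × 5.24 × 15 = 89.60 mm
late-season: 0.82 × 4.02 × 45 = 148.34 mm
Seasonal total = 303.67 mm

304 mm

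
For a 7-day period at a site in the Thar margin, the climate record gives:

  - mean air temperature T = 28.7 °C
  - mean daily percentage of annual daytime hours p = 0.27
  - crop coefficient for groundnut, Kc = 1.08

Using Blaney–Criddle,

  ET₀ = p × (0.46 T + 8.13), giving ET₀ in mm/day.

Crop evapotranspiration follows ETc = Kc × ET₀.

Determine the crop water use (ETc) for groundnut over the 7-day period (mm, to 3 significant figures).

43.5 mm

ET₀ = 0.27 × (0.46 × 28.7 + 8.13) = 0.27 × 21.332 = 5.7596 mm/d
ETc = Kc × ET₀ = 1.08 × 5.7596 = 6.2204 mm/d
Over 7 days: 6.2204 × 7 = 43.543 mm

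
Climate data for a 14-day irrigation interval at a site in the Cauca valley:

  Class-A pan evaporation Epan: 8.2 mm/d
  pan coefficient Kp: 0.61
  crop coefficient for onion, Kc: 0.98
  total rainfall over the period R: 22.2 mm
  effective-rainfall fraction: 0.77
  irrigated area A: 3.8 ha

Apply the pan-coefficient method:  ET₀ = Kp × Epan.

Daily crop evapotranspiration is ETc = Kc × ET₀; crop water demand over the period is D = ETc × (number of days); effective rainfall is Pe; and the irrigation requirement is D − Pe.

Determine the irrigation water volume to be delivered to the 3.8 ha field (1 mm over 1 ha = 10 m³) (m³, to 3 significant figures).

1960 m³

ET₀ = 0.61 × 8.2 = 5.0020 mm/d
ETc = Kc × ET₀ = 0.98 × 5.0020 = 4.9020 mm/d
Crop demand D = ETc × 14 d = 4.9020 × 14 = 68.628 mm
Pe = 0.77 × 22.2 = 17.094 mm
D − Pe = 68.628 − 17.094 = 51.534 mm
Volume = 51.534 mm × 3.8 ha × 10 = 1958.3 m³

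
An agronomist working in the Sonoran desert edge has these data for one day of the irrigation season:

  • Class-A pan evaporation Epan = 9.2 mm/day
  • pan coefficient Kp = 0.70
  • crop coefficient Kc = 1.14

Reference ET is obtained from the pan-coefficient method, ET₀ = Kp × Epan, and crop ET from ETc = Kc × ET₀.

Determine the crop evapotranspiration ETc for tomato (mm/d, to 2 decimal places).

ET₀ = 0.70 × 9.2 = 6.4400 mm/d
ETc = Kc × ET₀ = 1.14 × 6.4400 = 7.3416 mm/d

7.34 mm/d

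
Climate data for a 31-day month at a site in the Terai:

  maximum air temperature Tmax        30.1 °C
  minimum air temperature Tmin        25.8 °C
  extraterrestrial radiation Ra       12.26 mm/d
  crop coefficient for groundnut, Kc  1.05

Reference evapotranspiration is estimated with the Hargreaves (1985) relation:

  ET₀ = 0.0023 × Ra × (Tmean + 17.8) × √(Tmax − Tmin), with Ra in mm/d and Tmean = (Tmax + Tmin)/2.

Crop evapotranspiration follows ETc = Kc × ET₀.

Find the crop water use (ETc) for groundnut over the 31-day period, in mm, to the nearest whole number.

Tmean = (30.1 + 25.8)/2 = 27.95 °C
ET₀ = 0.0023 × 12.26 × (27.95 + 17.8) × √4.3 = 0.0023 × 12.26 × 45.75 × 2.0736 = 2.6751 mm/d
ETc = Kc × ET₀ = 1.05 × 2.6751 = 2.8089 mm/d
Over 31 days: 2.8089 × 31 = 87.076 mm

87 mm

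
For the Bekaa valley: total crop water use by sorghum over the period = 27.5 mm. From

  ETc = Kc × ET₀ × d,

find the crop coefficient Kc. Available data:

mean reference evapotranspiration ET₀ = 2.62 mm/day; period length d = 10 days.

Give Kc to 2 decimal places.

ETc = Kc × ET₀ × d  ⇒  Kc = ETc / (ET₀ × d)
Kc = 27.5 / (2.62 × 10) = 27.5 / 26.20 = 1.0496

1.05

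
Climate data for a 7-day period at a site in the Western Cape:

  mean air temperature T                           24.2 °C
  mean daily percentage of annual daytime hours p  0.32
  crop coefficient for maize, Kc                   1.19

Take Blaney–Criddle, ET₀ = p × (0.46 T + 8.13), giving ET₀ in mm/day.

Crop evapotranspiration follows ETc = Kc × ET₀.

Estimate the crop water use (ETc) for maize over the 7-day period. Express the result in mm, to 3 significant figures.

ET₀ = 0.32 × (0.46 × 24.2 + 8.13) = 0.32 × 19.262 = 6.1638 mm/d
ETc = Kc × ET₀ = 1.19 × 6.1638 = 7.3349 mm/d
Over 7 days: 7.3349 × 7 = 51.344 mm

51.3 mm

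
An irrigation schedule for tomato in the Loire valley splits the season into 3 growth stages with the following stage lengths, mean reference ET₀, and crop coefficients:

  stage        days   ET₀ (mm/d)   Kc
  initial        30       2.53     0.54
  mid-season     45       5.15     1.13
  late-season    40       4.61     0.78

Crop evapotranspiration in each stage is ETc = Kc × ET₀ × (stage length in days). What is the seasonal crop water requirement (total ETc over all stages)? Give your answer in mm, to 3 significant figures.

447 mm

initial: 0.54 × 2.53 × 30 = 40.99 mm
mid-season: 1.13 × 5.15 × 45 = 261.88 mm
late-season: 0.78 × 4.61 × 40 = 143.83 mm
Seasonal total = 446.70 mm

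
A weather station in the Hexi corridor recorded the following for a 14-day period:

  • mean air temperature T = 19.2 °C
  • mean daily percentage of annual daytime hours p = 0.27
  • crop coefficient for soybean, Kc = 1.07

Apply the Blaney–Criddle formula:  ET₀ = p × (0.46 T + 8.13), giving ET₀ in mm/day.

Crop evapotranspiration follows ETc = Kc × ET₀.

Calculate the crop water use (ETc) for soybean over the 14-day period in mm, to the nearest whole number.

ET₀ = 0.27 × (0.46 × 19.2 + 8.13) = 0.27 × 16.962 = 4.5797 mm/d
ETc = Kc × ET₀ = 1.07 × 4.5797 = 4.9003 mm/d
Over 14 days: 4.9003 × 14 = 68.604 mm

69 mm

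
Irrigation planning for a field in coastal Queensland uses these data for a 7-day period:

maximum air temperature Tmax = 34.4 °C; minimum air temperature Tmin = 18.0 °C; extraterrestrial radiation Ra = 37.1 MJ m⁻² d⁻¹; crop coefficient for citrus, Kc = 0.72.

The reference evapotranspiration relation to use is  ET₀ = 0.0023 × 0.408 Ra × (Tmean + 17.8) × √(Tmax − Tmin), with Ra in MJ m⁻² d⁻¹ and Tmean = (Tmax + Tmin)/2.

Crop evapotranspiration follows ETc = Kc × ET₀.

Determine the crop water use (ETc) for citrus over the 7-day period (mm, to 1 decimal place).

31.3 mm

Tmean = (34.4 + 18.0)/2 = 26.20 °C
0.408 Ra = 0.408 × 37.1 = 15.1368 mm/d equivalent
ET₀ = 0.0023 × 15.1368 × (26.20 + 17.8) × √16.4 = 0.0023 × 15.1368 × 44.00 × 4.0497 = 6.2035 mm/d
ETc = Kc × ET₀ = 0.72 × 6.2035 = 4.4665 mm/d
Over 7 days: 4.4665 × 7 = 31.266 mm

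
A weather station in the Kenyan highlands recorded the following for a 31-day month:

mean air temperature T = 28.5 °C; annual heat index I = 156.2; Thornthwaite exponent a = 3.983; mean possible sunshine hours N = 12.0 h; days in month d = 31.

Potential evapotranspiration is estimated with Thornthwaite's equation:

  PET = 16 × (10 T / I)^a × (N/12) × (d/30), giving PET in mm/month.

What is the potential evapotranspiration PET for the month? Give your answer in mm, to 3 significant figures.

10T/I = 10 × 28.5 / 156.2 = 1.8246
(10T/I)^a = 1.8246^3.983 = 10.9706
Uncorrected PET = 16 × 10.9706 = 175.530 mm
Correction = (N/12)(d/30) = (12.0/12)(31/30) = 1.0333
PET = 175.530 × 1.0333 = 181.375 mm/month

181 mm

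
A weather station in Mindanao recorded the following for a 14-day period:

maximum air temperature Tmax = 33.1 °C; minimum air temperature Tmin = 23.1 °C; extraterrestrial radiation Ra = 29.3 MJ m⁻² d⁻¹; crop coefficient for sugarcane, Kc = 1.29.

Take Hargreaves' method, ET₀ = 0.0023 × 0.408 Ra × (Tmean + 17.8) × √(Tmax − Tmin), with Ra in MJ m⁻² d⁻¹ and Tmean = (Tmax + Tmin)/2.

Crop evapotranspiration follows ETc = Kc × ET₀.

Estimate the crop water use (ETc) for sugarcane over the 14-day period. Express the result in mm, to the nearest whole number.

Tmean = (33.1 + 23.1)/2 = 28.10 °C
0.408 Ra = 0.408 × 29.3 = 11.9544 mm/d equivalent
ET₀ = 0.0023 × 11.9544 × (28.10 + 17.8) × √10.0 = 0.0023 × 11.9544 × 45.90 × 3.1623 = 3.9909 mm/d
ETc = Kc × ET₀ = 1.29 × 3.9909 = 5.1483 mm/d
Over 14 days: 5.1483 × 14 = 72.076 mm

72 mm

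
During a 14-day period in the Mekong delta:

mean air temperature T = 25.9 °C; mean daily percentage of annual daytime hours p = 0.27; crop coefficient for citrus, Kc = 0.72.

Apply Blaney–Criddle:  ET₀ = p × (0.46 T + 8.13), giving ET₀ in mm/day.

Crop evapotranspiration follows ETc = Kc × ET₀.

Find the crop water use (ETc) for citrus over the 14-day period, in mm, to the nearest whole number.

ET₀ = 0.27 × (0.46 × 25.9 + 8.13) = 0.27 × 20.044 = 5.4119 mm/d
ETc = Kc × ET₀ = 0.72 × 5.4119 = 3.8966 mm/d
Over 14 days: 3.8966 × 14 = 54.552 mm

55 mm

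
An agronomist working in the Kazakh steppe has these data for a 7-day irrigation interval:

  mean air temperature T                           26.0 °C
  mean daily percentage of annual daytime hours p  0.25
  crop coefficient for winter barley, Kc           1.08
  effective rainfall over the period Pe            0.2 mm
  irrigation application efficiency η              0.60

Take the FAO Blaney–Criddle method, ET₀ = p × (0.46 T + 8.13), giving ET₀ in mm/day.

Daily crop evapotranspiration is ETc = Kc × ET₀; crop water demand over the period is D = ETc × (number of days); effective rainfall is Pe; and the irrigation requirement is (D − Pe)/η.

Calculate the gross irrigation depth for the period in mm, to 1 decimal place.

63.0 mm

ET₀ = 0.25 × (0.46 × 26.0 + 8.13) = 0.25 × 20.090 = 5.0225 mm/d
ETc = Kc × ET₀ = 1.08 × 5.0225 = 5.4243 mm/d
Crop demand D = ETc × 7 d = 5.4243 × 7 = 37.970 mm
D − Pe = 37.970 − 0.2 = 37.770 mm
Gross irrigation = 37.770 / 0.60 = 62.950 mm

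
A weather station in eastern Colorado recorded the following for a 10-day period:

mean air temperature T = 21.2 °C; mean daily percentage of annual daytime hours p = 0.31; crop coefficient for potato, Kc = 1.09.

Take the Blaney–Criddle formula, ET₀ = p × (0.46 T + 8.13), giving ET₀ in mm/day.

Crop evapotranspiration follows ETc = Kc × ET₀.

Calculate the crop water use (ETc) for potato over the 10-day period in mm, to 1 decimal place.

60.4 mm

ET₀ = 0.31 × (0.46 × 21.2 + 8.13) = 0.31 × 17.882 = 5.5434 mm/d
ETc = Kc × ET₀ = 1.09 × 5.5434 = 6.0423 mm/d
Over 10 days: 6.0423 × 10 = 60.423 mm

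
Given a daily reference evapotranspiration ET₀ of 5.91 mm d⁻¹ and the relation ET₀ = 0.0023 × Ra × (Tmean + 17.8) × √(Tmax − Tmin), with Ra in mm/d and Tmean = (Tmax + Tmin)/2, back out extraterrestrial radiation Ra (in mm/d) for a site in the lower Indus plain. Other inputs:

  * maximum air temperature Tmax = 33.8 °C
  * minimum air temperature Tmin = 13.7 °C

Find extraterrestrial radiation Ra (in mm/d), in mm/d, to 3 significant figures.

13.8 mm/d

Tmean = 23.75 °C; √ΔT = 4.4833
Ra = ET₀ / [0.0023 × (Tmean+17.8) × √ΔT] = 5.91 / (0.0023 × 41.55 × 4.4833) = 13.794 mm/d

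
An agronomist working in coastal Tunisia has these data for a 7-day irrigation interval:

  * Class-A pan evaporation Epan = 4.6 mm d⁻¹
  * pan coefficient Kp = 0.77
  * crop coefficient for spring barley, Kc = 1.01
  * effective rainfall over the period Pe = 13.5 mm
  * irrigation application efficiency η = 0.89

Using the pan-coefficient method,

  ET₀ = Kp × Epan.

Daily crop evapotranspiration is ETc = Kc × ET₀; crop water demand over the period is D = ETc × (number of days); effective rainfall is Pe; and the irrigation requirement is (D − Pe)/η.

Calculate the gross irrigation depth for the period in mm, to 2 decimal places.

ET₀ = 0.77 × 4.6 = 3.5420 mm/d
ETc = Kc × ET₀ = 1.01 × 3.5420 = 3.5774 mm/d
Crop demand D = ETc × 7 d = 3.5774 × 7 = 25.042 mm
D − Pe = 25.042 − 13.5 = 11.542 mm
Gross irrigation = 11.542 / 0.89 = 12.969 mm

12.97 mm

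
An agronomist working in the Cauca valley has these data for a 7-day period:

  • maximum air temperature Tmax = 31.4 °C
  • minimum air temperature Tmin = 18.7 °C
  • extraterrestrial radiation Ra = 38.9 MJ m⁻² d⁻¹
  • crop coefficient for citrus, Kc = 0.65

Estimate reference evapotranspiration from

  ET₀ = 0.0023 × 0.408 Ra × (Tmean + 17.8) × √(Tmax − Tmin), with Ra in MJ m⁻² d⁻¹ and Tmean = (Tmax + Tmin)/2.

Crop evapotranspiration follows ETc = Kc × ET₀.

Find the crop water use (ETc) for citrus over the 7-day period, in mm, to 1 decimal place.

Tmean = (31.4 + 18.7)/2 = 25.05 °C
0.408 Ra = 0.408 × 38.9 = 15.8712 mm/d equivalent
ET₀ = 0.0023 × 15.8712 × (25.05 + 17.8) × √12.7 = 0.0023 × 15.8712 × 42.85 × 3.5637 = 5.5743 mm/d
ETc = Kc × ET₀ = 0.65 × 5.5743 = 3.6233 mm/d
Over 7 days: 3.6233 × 7 = 25.363 mm

25.4 mm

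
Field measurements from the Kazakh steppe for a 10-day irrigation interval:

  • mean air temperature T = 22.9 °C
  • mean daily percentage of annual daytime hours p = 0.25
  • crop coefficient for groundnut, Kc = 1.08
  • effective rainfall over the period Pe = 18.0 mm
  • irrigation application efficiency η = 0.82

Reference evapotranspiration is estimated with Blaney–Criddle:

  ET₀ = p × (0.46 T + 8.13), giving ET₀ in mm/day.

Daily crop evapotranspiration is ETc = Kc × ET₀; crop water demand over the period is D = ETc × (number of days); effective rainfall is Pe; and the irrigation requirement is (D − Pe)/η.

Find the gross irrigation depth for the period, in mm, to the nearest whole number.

40 mm

ET₀ = 0.25 × (0.46 × 22.9 + 8.13) = 0.25 × 18.664 = 4.6660 mm/d
ETc = Kc × ET₀ = 1.08 × 4.6660 = 5.0393 mm/d
Crop demand D = ETc × 10 d = 5.0393 × 10 = 50.393 mm
D − Pe = 50.393 − 18.0 = 32.393 mm
Gross irrigation = 32.393 / 0.82 = 39.504 mm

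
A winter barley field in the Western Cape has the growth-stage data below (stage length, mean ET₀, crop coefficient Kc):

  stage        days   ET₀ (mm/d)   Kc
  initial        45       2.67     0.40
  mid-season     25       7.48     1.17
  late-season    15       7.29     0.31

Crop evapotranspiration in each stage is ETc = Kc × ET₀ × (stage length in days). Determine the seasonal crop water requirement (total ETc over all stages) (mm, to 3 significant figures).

301 mm

initial: 0.40 × 2.67 × 45 = 48.06 mm
mid-season: 1.17 × 7.48 × 25 = 218.79 mm
late-season: 0.31 × 7.29 × 15 = 33.90 mm
Seasonal total = 300.75 mm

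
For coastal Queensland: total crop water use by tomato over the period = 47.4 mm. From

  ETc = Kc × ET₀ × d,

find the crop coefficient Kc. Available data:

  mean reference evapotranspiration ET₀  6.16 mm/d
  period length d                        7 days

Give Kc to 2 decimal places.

ETc = Kc × ET₀ × d  ⇒  Kc = ETc / (ET₀ × d)
Kc = 47.4 / (6.16 × 7) = 47.4 / 43.12 = 1.0993

1.10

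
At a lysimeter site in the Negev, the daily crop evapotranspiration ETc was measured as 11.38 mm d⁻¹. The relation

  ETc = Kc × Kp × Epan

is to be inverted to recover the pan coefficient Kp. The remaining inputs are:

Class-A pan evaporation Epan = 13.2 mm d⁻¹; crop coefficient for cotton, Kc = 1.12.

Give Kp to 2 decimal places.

0.77

ETc = Kc × Kp × Epan  ⇒  Kp = ETc / (Kc × Epan)
Kp = 11.38 / (1.12 × 13.2) = 11.38 / 14.784 = 0.7698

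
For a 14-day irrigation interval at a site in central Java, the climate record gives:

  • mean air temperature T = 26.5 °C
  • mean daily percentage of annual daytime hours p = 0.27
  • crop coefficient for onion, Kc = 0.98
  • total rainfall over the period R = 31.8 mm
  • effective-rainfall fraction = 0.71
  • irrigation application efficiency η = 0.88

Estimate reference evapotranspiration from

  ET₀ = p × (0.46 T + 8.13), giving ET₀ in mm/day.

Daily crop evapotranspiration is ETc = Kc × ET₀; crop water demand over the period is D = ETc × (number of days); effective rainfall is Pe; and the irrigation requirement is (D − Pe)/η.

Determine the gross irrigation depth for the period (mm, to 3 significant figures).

59.9 mm

ET₀ = 0.27 × (0.46 × 26.5 + 8.13) = 0.27 × 20.320 = 5.4864 mm/d
ETc = Kc × ET₀ = 0.98 × 5.4864 = 5.3767 mm/d
Crop demand D = ETc × 14 d = 5.3767 × 14 = 75.274 mm
Pe = 0.71 × 31.8 = 22.578 mm
D − Pe = 75.274 − 22.578 = 52.696 mm
Gross irrigation = 52.696 / 0.88 = 59.882 mm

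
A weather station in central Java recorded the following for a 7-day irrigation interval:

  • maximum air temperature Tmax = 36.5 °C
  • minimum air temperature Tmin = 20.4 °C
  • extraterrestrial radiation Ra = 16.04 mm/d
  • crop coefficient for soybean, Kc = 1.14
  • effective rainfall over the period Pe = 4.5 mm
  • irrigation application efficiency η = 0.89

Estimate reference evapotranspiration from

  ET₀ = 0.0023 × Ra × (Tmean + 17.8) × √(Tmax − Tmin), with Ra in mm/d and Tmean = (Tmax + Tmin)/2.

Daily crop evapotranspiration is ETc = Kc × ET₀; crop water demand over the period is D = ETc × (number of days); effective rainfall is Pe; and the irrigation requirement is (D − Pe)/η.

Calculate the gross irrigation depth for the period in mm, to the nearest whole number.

56 mm

Tmean = (36.5 + 20.4)/2 = 28.45 °C
ET₀ = 0.0023 × 16.04 × (28.45 + 17.8) × √16.1 = 0.0023 × 16.04 × 46.25 × 4.0125 = 6.8463 mm/d
ETc = Kc × ET₀ = 1.14 × 6.8463 = 7.8048 mm/d
Crop demand D = ETc × 7 d = 7.8048 × 7 = 54.634 mm
D − Pe = 54.634 − 4.5 = 50.134 mm
Gross irrigation = 50.134 / 0.89 = 56.330 mm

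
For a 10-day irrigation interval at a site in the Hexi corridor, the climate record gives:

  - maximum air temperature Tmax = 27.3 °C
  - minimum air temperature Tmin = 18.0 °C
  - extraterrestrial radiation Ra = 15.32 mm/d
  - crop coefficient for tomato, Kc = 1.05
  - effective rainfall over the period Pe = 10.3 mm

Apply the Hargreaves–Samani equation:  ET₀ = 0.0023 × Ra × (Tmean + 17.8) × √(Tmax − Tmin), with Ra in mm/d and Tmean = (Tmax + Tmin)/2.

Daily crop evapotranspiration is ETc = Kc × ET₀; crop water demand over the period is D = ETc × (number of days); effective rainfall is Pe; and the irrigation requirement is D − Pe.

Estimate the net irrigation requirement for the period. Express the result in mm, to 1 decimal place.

35.3 mm

Tmean = (27.3 + 18.0)/2 = 22.65 °C
ET₀ = 0.0023 × 15.32 × (22.65 + 17.8) × √9.3 = 0.0023 × 15.32 × 40.45 × 3.0496 = 4.3466 mm/d
ETc = Kc × ET₀ = 1.05 × 4.3466 = 4.5639 mm/d
Crop demand D = ETc × 10 d = 4.5639 × 10 = 45.639 mm
D − Pe = 45.639 − 10.3 = 35.339 mm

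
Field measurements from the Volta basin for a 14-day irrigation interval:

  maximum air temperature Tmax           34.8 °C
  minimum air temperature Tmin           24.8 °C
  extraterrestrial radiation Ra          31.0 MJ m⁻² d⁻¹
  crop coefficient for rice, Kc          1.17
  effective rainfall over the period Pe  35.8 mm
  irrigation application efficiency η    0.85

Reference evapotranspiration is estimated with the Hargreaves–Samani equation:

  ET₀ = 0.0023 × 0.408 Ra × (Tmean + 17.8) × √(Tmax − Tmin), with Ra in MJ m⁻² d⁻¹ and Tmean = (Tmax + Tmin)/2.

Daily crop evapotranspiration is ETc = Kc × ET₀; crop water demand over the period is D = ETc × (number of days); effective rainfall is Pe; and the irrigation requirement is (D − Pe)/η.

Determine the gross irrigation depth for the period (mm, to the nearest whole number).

Tmean = (34.8 + 24.8)/2 = 29.80 °C
0.408 Ra = 0.408 × 31.0 = 12.6480 mm/d equivalent
ET₀ = 0.0023 × 12.6480 × (29.80 + 17.8) × √10.0 = 0.0023 × 12.6480 × 47.60 × 3.1623 = 4.3788 mm/d
ETc = Kc × ET₀ = 1.17 × 4.3788 = 5.1232 mm/d
Crop demand D = ETc × 14 d = 5.1232 × 14 = 71.725 mm
D − Pe = 71.725 − 35.8 = 35.925 mm
Gross irrigation = 35.925 / 0.85 = 42.265 mm

42 mm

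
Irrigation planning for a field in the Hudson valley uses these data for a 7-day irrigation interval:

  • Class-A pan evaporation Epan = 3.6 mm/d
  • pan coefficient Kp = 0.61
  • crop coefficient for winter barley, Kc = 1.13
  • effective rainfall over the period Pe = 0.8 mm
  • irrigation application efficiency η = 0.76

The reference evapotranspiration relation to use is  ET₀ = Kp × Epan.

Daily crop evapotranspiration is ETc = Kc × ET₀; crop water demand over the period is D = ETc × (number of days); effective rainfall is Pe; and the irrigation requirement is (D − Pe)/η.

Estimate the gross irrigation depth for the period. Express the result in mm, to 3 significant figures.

ET₀ = 0.61 × 3.6 = 2.1960 mm/d
ETc = Kc × ET₀ = 1.13 × 2.1960 = 2.4815 mm/d
Crop demand D = ETc × 7 d = 2.4815 × 7 = 17.371 mm
D − Pe = 17.371 − 0.8 = 16.571 mm
Gross irrigation = 16.571 / 0.76 = 21.804 mm

21.8 mm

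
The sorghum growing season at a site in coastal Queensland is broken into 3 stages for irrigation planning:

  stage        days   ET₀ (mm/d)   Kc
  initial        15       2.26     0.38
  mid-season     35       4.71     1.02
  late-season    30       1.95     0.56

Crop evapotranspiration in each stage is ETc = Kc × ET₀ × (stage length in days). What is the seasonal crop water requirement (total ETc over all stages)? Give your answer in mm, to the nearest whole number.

initial: 0.38 × 2.26 × 15 = 12.88 mm
mid-season: 1.02 × 4.71 × 35 = 168.15 mm
late-season: 0.56 × 1.95 × 30 = 32.76 mm
Seasonal total = 213.79 mm

214 mm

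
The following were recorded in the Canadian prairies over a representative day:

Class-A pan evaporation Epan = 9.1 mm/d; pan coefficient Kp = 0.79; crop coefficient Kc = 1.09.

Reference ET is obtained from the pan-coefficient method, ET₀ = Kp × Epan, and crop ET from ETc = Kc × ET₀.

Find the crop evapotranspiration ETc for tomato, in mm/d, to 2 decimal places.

7.84 mm/d

ET₀ = 0.79 × 9.1 = 7.1890 mm/d
ETc = Kc × ET₀ = 1.09 × 7.1890 = 7.8360 mm/d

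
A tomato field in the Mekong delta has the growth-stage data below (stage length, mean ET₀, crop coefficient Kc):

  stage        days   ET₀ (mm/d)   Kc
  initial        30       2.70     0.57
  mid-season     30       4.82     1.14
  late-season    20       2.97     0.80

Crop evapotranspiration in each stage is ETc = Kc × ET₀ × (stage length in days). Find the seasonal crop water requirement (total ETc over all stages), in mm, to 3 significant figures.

259 mm

initial: 0.57 × 2.70 × 30 = 46.17 mm
mid-season: 1.14 × 4.82 × 30 = 164.84 mm
late-season: 0.80 × 2.97 × 20 = 47.52 mm
Seasonal total = 258.53 mm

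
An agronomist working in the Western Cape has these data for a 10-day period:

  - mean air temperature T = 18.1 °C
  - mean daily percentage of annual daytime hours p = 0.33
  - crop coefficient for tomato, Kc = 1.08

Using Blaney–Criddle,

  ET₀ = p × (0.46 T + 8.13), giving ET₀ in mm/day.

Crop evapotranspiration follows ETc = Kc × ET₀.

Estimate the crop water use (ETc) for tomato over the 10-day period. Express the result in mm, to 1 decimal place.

58.6 mm

ET₀ = 0.33 × (0.46 × 18.1 + 8.13) = 0.33 × 16.456 = 5.4305 mm/d
ETc = Kc × ET₀ = 1.08 × 5.4305 = 5.8649 mm/d
Over 10 days: 5.8649 × 10 = 58.649 mm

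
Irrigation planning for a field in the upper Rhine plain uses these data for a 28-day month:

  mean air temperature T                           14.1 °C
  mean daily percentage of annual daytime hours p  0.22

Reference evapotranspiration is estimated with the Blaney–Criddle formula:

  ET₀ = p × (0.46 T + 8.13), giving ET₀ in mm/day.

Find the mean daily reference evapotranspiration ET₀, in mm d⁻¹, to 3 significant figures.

3.22 mm d⁻¹

ET₀ = 0.22 × (0.46 × 14.1 + 8.13) = 0.22 × 14.616 = 3.2155 mm/d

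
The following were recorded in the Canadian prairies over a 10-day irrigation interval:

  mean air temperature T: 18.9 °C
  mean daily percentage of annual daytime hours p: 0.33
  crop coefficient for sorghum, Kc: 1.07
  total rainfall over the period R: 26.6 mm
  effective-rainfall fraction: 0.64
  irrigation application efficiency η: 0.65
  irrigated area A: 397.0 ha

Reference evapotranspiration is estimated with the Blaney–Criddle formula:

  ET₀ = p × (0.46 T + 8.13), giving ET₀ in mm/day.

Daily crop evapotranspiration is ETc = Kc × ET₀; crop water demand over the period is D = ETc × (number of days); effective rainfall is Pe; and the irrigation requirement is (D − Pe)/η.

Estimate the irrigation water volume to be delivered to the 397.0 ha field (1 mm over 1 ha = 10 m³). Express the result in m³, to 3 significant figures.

259000 m³

ET₀ = 0.33 × (0.46 × 18.9 + 8.13) = 0.33 × 16.824 = 5.5519 mm/d
ETc = Kc × ET₀ = 1.07 × 5.5519 = 5.9405 mm/d
Crop demand D = ETc × 10 d = 5.9405 × 10 = 59.405 mm
Pe = 0.64 × 26.6 = 17.024 mm
D − Pe = 59.405 − 17.024 = 42.381 mm
Gross irrigation = 42.381 / 0.65 = 65.202 mm
Volume = 65.202 mm × 397.0 ha × 10 = 258851.9 m³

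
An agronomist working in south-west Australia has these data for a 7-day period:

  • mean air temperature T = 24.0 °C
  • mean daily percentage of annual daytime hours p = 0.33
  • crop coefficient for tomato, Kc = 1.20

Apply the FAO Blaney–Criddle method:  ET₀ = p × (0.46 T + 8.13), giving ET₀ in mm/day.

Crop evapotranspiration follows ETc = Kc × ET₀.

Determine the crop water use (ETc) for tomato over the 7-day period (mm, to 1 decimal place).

ET₀ = 0.33 × (0.46 × 24.0 + 8.13) = 0.33 × 19.170 = 6.3261 mm/d
ETc = Kc × ET₀ = 1.20 × 6.3261 = 7.5913 mm/d
Over 7 days: 7.5913 × 7 = 53.139 mm

53.1 mm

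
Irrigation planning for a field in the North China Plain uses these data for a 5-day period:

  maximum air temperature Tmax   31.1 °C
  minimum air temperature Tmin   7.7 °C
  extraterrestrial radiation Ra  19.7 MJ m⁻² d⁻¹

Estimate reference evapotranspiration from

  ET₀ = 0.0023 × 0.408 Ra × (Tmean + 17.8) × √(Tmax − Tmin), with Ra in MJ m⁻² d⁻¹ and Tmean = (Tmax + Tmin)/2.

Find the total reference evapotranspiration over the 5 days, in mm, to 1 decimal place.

Tmean = (31.1 + 7.7)/2 = 19.40 °C
0.408 Ra = 0.408 × 19.7 = 8.0376 mm/d equivalent
ET₀ = 0.0023 × 8.0376 × (19.40 + 17.8) × √23.4 = 0.0023 × 8.0376 × 37.20 × 4.8374 = 3.3267 mm/d
Over 5 days: 3.3267 × 5 = 16.634 mm

16.6 mm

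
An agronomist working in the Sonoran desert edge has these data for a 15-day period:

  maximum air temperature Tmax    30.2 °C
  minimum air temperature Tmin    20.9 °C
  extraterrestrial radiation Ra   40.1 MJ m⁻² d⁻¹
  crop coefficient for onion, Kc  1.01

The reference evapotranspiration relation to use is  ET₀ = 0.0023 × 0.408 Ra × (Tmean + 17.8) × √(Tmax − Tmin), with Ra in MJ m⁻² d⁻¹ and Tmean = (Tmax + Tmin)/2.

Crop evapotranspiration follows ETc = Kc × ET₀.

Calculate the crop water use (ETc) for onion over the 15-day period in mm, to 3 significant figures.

75.4 mm

Tmean = (30.2 + 20.9)/2 = 25.55 °C
0.408 Ra = 0.408 × 40.1 = 16.3608 mm/d equivalent
ET₀ = 0.0023 × 16.3608 × (25.55 + 17.8) × √9.3 = 0.0023 × 16.3608 × 43.35 × 3.0496 = 4.9747 mm/d
ETc = Kc × ET₀ = 1.01 × 4.9747 = 5.0244 mm/d
Over 15 days: 5.0244 × 15 = 75.366 mm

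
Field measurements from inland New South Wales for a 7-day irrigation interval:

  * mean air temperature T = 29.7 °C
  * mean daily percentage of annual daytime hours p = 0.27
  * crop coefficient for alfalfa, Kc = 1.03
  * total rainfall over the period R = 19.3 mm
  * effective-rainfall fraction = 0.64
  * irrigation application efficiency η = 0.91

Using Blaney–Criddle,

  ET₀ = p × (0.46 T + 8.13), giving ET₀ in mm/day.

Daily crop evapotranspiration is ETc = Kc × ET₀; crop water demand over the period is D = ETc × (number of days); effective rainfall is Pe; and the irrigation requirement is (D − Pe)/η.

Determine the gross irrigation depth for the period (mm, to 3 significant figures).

33.0 mm

ET₀ = 0.27 × (0.46 × 29.7 + 8.13) = 0.27 × 21.792 = 5.8838 mm/d
ETc = Kc × ET₀ = 1.03 × 5.8838 = 6.0603 mm/d
Crop demand D = ETc × 7 d = 6.0603 × 7 = 42.422 mm
Pe = 0.64 × 19.3 = 12.352 mm
D − Pe = 42.422 − 12.352 = 30.070 mm
Gross irrigation = 30.070 / 0.91 = 33.044 mm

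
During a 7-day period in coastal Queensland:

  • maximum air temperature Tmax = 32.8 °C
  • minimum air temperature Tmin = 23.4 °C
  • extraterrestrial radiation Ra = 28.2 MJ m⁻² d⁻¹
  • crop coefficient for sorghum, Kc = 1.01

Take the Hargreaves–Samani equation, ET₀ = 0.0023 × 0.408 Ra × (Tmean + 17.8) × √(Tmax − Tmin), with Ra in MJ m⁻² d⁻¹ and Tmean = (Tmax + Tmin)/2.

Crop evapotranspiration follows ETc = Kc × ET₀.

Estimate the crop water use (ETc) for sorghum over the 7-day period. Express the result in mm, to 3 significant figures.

26.3 mm

Tmean = (32.8 + 23.4)/2 = 28.10 °C
0.408 Ra = 0.408 × 28.2 = 11.5056 mm/d equivalent
ET₀ = 0.0023 × 11.5056 × (28.10 + 17.8) × √9.4 = 0.0023 × 11.5056 × 45.90 × 3.0659 = 3.7240 mm/d
ETc = Kc × ET₀ = 1.01 × 3.7240 = 3.7612 mm/d
Over 7 days: 3.7612 × 7 = 26.328 mm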